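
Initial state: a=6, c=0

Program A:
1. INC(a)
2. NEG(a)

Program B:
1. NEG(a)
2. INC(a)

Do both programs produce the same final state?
No

Program A final state: a=-7, c=0
Program B final state: a=-5, c=0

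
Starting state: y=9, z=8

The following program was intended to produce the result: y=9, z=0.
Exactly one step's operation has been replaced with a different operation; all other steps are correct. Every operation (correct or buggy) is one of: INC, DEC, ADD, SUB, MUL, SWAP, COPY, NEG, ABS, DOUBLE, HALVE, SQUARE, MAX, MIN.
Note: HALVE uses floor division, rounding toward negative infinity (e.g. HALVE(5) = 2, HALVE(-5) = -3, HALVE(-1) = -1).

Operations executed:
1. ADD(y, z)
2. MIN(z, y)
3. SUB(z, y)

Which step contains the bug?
Step 1

Trace with buggy code:
Initial: y=9, z=8
After step 1: y=17, z=8
After step 2: y=17, z=8
After step 3: y=17, z=-9
Actual final y=17, z=-9 ≠ expected y=9, z=0.
Step 1 is the only position where a single-operation replacement can produce the expected result.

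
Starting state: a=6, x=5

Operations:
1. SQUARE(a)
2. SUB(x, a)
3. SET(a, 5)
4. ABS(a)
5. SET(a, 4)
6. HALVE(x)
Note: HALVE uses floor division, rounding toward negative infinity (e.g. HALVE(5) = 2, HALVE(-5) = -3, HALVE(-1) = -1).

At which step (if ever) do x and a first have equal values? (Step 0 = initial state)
Never

x and a never become equal during execution.

Comparing values at each step:
Initial: x=5, a=6
After step 1: x=5, a=36
After step 2: x=-31, a=36
After step 3: x=-31, a=5
After step 4: x=-31, a=5
After step 5: x=-31, a=4
After step 6: x=-16, a=4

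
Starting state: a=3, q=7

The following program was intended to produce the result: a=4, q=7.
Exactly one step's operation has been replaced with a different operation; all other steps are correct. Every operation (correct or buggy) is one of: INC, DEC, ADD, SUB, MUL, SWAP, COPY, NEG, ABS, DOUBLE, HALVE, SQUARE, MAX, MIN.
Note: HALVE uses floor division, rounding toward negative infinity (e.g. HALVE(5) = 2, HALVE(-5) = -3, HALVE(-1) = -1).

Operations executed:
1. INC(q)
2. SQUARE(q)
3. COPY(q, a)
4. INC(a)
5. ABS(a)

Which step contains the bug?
Step 5

Trace with buggy code:
Initial: a=3, q=7
After step 1: a=3, q=8
After step 2: a=3, q=64
After step 3: a=3, q=3
After step 4: a=4, q=3
After step 5: a=4, q=3
Actual final a=4, q=3 ≠ expected a=4, q=7.
Step 5 is the only position where a single-operation replacement can produce the expected result.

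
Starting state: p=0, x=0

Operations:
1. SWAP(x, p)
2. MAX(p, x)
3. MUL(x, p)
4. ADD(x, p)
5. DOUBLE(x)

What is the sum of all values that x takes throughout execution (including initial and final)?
0

Values of x at each step:
Initial: x = 0
After step 1: x = 0
After step 2: x = 0
After step 3: x = 0
After step 4: x = 0
After step 5: x = 0
Sum = 0 + 0 + 0 + 0 + 0 + 0 = 0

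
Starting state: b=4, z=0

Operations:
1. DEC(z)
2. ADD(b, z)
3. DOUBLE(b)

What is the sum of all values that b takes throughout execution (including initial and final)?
17

Values of b at each step:
Initial: b = 4
After step 1: b = 4
After step 2: b = 3
After step 3: b = 6
Sum = 4 + 4 + 3 + 6 = 17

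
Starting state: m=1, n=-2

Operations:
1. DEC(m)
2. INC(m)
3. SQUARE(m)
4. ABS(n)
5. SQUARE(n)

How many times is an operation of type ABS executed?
1

Counting ABS operations:
Step 4: ABS(n) ← ABS
Total: 1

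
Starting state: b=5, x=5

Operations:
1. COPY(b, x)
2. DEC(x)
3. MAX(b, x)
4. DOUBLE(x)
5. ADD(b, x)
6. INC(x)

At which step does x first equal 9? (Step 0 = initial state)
Step 6

Tracing x:
Initial: x = 5
After step 1: x = 5
After step 2: x = 4
After step 3: x = 4
After step 4: x = 8
After step 5: x = 8
After step 6: x = 9 ← first occurrence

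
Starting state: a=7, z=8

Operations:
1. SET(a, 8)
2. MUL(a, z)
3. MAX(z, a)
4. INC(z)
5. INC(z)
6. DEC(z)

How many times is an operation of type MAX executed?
1

Counting MAX operations:
Step 3: MAX(z, a) ← MAX
Total: 1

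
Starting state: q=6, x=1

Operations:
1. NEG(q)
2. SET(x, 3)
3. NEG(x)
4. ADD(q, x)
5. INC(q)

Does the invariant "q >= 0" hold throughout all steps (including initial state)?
No, violated after step 1

The invariant is violated after step 1.

State at each step:
Initial: q=6, x=1
After step 1: q=-6, x=1
After step 2: q=-6, x=3
After step 3: q=-6, x=-3
After step 4: q=-9, x=-3
After step 5: q=-8, x=-3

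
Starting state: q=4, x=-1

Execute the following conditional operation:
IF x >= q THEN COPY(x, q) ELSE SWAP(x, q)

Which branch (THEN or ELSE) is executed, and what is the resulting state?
Branch: ELSE, Final state: q=-1, x=4

Evaluating condition: x >= q
x = -1, q = 4
Condition is False, so ELSE branch executes
After SWAP(x, q): q=-1, x=4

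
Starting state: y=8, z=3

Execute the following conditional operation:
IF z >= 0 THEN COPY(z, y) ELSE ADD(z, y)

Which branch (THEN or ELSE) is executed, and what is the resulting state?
Branch: THEN, Final state: y=8, z=8

Evaluating condition: z >= 0
z = 3
Condition is True, so THEN branch executes
After COPY(z, y): y=8, z=8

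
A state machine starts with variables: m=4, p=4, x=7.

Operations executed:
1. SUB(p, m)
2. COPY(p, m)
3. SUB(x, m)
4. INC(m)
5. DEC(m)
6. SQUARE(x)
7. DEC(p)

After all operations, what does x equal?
x = 9

Tracing execution:
Step 1: SUB(p, m) → x = 7
Step 2: COPY(p, m) → x = 7
Step 3: SUB(x, m) → x = 3
Step 4: INC(m) → x = 3
Step 5: DEC(m) → x = 3
Step 6: SQUARE(x) → x = 9
Step 7: DEC(p) → x = 9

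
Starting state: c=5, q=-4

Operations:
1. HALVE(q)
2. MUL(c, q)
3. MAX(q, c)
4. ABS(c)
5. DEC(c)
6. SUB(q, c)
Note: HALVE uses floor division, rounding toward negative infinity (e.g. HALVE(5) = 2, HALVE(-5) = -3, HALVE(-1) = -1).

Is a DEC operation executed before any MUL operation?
No

First DEC: step 5
First MUL: step 2
Since 5 > 2, MUL comes first.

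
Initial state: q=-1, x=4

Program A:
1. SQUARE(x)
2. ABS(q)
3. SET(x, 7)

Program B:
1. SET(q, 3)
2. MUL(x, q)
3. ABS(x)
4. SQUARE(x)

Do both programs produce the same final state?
No

Program A final state: q=1, x=7
Program B final state: q=3, x=144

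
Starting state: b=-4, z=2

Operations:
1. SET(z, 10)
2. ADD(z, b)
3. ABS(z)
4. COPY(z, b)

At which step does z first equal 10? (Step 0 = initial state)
Step 1

Tracing z:
Initial: z = 2
After step 1: z = 10 ← first occurrence
After step 2: z = 6
After step 3: z = 6
After step 4: z = -4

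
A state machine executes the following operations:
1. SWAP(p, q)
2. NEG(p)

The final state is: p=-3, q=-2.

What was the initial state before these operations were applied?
p=-2, q=3

Working backwards:
Final state: p=-3, q=-2
Before step 2 (NEG(p)): p=3, q=-2
Before step 1 (SWAP(p, q)): p=-2, q=3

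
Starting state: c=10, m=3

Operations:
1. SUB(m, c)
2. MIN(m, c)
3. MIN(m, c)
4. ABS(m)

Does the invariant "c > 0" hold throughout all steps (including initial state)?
Yes

The invariant holds at every step.

State at each step:
Initial: c=10, m=3
After step 1: c=10, m=-7
After step 2: c=10, m=-7
After step 3: c=10, m=-7
After step 4: c=10, m=7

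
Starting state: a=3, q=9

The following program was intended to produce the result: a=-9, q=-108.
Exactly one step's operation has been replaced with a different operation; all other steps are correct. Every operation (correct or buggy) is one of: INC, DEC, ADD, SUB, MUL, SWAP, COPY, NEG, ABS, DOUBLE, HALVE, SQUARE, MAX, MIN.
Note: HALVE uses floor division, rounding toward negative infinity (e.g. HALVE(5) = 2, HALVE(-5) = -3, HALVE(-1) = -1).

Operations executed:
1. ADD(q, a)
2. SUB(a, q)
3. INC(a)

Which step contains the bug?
Step 3

Trace with buggy code:
Initial: a=3, q=9
After step 1: a=3, q=12
After step 2: a=-9, q=12
After step 3: a=-8, q=12
Actual final a=-8, q=12 ≠ expected a=-9, q=-108.
Step 3 is the only position where a single-operation replacement can produce the expected result.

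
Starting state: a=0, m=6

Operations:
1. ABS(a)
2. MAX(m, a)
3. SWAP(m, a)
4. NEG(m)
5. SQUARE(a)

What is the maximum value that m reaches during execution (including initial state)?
6

Values of m at each step:
Initial: m = 6 ← maximum
After step 1: m = 6
After step 2: m = 6
After step 3: m = 0
After step 4: m = 0
After step 5: m = 0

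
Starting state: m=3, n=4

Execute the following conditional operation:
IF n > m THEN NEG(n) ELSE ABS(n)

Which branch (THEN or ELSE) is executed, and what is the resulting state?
Branch: THEN, Final state: m=3, n=-4

Evaluating condition: n > m
n = 4, m = 3
Condition is True, so THEN branch executes
After NEG(n): m=3, n=-4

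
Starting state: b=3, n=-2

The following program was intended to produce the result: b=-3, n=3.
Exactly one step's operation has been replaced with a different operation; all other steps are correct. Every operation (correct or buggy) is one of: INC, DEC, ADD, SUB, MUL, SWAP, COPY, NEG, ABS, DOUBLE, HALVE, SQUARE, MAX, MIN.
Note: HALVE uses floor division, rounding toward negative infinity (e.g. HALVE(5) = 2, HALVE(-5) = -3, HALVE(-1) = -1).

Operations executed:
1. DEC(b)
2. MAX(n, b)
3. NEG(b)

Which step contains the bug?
Step 1

Trace with buggy code:
Initial: b=3, n=-2
After step 1: b=2, n=-2
After step 2: b=2, n=2
After step 3: b=-2, n=2
Actual final b=-2, n=2 ≠ expected b=-3, n=3.
Step 1 is the only position where a single-operation replacement can produce the expected result.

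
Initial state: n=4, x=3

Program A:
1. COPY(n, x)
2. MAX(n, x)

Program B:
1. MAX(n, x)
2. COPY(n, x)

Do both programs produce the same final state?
Yes

Program A final state: n=3, x=3
Program B final state: n=3, x=3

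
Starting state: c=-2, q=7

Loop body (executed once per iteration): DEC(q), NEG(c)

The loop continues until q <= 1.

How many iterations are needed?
6

Tracing iterations:
Initial: c=-2, q=7
After iteration 1: c=2, q=6
After iteration 2: c=-2, q=5
After iteration 3: c=2, q=4
After iteration 4: c=-2, q=3
After iteration 5: c=2, q=2
After iteration 6: c=-2, q=1
q <= 1 now holds, so the loop exits after 6 iterations.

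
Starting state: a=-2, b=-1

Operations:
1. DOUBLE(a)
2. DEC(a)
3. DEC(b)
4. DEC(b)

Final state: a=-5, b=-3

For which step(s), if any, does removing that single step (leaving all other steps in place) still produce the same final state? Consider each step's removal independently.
None - removing any single step changes the final result

Testing removal of each single step:
Without step 1: final = a=-3, b=-3 (different)
Without step 2: final = a=-4, b=-3 (different)
Without step 3: final = a=-5, b=-2 (different)
Without step 4: final = a=-5, b=-2 (different)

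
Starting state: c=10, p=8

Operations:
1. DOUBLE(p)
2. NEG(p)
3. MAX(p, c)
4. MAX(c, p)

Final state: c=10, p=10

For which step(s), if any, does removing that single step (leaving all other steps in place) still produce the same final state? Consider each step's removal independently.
Step(s) 1, 4

Testing removal of each single step:
Without step 1: final = c=10, p=10 (same)
Without step 2: final = c=16, p=16 (different)
Without step 3: final = c=10, p=-16 (different)
Without step 4: final = c=10, p=10 (same)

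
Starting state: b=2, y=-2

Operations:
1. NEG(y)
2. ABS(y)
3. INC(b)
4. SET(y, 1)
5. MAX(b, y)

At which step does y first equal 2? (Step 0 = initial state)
Step 1

Tracing y:
Initial: y = -2
After step 1: y = 2 ← first occurrence
After step 2: y = 2
After step 3: y = 2
After step 4: y = 1
After step 5: y = 1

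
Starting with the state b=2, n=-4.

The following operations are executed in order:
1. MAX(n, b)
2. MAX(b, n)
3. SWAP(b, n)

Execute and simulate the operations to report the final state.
{b: 2, n: 2}

Step-by-step execution:
Initial: b=2, n=-4
After step 1 (MAX(n, b)): b=2, n=2
After step 2 (MAX(b, n)): b=2, n=2
After step 3 (SWAP(b, n)): b=2, n=2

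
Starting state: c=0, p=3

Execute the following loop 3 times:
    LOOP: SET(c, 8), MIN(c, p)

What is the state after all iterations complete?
c=3, p=3

Iteration trace:
Start: c=0, p=3
After iteration 1: c=3, p=3
After iteration 2: c=3, p=3
After iteration 3: c=3, p=3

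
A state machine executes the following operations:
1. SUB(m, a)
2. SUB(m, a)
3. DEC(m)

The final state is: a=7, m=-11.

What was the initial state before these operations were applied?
a=7, m=4

Working backwards:
Final state: a=7, m=-11
Before step 3 (DEC(m)): a=7, m=-10
Before step 2 (SUB(m, a)): a=7, m=-3
Before step 1 (SUB(m, a)): a=7, m=4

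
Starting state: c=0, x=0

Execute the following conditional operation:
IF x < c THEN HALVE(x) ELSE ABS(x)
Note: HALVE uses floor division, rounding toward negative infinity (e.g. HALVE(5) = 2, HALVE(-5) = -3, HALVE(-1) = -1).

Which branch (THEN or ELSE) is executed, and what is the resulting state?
Branch: ELSE, Final state: c=0, x=0

Evaluating condition: x < c
x = 0, c = 0
Condition is False, so ELSE branch executes
After ABS(x): c=0, x=0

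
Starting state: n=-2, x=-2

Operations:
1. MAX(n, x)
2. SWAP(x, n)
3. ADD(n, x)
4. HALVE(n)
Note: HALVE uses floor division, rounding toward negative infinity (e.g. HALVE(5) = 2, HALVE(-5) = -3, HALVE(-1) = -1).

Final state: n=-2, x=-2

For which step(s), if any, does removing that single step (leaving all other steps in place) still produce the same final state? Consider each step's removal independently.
Step(s) 1, 2

Testing removal of each single step:
Without step 1: final = n=-2, x=-2 (same)
Without step 2: final = n=-2, x=-2 (same)
Without step 3: final = n=-1, x=-2 (different)
Without step 4: final = n=-4, x=-2 (different)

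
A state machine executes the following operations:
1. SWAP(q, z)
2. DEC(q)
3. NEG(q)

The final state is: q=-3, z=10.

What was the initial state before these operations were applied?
q=10, z=4

Working backwards:
Final state: q=-3, z=10
Before step 3 (NEG(q)): q=3, z=10
Before step 2 (DEC(q)): q=4, z=10
Before step 1 (SWAP(q, z)): q=10, z=4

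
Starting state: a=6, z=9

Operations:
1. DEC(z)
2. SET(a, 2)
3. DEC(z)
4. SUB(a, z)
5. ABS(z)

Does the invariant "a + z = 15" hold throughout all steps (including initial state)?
No, violated after step 1

The invariant is violated after step 1.

State at each step:
Initial: a=6, z=9
After step 1: a=6, z=8
After step 2: a=2, z=8
After step 3: a=2, z=7
After step 4: a=-5, z=7
After step 5: a=-5, z=7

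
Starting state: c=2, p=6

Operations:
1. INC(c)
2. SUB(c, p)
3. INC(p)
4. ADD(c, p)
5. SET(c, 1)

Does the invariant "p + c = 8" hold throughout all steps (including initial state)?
No, violated after step 1

The invariant is violated after step 1.

State at each step:
Initial: c=2, p=6
After step 1: c=3, p=6
After step 2: c=-3, p=6
After step 3: c=-3, p=7
After step 4: c=4, p=7
After step 5: c=1, p=7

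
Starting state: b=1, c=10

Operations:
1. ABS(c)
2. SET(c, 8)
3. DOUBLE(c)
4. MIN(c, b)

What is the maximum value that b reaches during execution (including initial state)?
1

Values of b at each step:
Initial: b = 1 ← maximum
After step 1: b = 1
After step 2: b = 1
After step 3: b = 1
After step 4: b = 1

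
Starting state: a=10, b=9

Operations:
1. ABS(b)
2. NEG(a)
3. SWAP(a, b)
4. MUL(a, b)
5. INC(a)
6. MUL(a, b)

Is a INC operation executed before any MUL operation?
No

First INC: step 5
First MUL: step 4
Since 5 > 4, MUL comes first.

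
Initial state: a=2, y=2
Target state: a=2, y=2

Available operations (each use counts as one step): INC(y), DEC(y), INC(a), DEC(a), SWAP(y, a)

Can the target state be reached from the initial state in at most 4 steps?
Yes

Path (0 steps): 0 steps (already at target)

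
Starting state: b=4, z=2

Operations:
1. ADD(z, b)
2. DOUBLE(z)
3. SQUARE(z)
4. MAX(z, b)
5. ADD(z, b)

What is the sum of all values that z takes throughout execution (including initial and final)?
456

Values of z at each step:
Initial: z = 2
After step 1: z = 6
After step 2: z = 12
After step 3: z = 144
After step 4: z = 144
After step 5: z = 148
Sum = 2 + 6 + 12 + 144 + 144 + 148 = 456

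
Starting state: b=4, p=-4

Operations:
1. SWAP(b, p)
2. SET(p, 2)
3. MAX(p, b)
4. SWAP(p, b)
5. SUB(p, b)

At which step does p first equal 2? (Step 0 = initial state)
Step 2

Tracing p:
Initial: p = -4
After step 1: p = 4
After step 2: p = 2 ← first occurrence
After step 3: p = 2
After step 4: p = -4
After step 5: p = -6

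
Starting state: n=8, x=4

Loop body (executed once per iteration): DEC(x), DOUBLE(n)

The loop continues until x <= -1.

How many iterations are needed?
5

Tracing iterations:
Initial: n=8, x=4
After iteration 1: n=16, x=3
After iteration 2: n=32, x=2
After iteration 3: n=64, x=1
After iteration 4: n=128, x=0
After iteration 5: n=256, x=-1
x <= -1 now holds, so the loop exits after 5 iterations.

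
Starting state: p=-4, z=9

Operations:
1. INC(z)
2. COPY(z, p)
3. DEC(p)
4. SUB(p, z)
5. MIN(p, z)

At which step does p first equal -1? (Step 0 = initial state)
Step 4

Tracing p:
Initial: p = -4
After step 1: p = -4
After step 2: p = -4
After step 3: p = -5
After step 4: p = -1 ← first occurrence
After step 5: p = -4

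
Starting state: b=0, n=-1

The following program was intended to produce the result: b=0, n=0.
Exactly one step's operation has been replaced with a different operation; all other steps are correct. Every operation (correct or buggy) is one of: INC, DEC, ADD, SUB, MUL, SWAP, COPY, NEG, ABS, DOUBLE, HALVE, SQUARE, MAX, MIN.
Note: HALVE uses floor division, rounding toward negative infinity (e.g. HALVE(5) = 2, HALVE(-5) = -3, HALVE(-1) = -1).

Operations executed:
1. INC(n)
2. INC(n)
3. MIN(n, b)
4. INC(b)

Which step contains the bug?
Step 4

Trace with buggy code:
Initial: b=0, n=-1
After step 1: b=0, n=0
After step 2: b=0, n=1
After step 3: b=0, n=0
After step 4: b=1, n=0
Actual final b=1, n=0 ≠ expected b=0, n=0.
Step 4 is the only position where a single-operation replacement can produce the expected result.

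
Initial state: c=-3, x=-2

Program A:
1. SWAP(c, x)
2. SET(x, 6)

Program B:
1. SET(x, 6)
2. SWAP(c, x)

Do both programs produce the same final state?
No

Program A final state: c=-2, x=6
Program B final state: c=6, x=-3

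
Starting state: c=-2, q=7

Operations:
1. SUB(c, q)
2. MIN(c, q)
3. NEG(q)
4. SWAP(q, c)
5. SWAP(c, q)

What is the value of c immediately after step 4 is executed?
c = -7

Tracing c through execution:
Initial: c = -2
After step 1 (SUB(c, q)): c = -9
After step 2 (MIN(c, q)): c = -9
After step 3 (NEG(q)): c = -9
After step 4 (SWAP(q, c)): c = -7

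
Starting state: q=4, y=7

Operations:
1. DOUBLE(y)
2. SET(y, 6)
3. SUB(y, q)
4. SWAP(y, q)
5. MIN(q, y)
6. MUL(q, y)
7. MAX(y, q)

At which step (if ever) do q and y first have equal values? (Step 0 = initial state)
Step 7

q and y first become equal after step 7.

Comparing values at each step:
Initial: q=4, y=7
After step 1: q=4, y=14
After step 2: q=4, y=6
After step 3: q=4, y=2
After step 4: q=2, y=4
After step 5: q=2, y=4
After step 6: q=8, y=4
After step 7: q=8, y=8 ← equal!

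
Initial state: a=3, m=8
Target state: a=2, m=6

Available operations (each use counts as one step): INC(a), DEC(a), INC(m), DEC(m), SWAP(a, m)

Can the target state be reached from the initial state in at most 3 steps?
Yes

Path (3 steps): DEC(a) → DEC(m) → DEC(m)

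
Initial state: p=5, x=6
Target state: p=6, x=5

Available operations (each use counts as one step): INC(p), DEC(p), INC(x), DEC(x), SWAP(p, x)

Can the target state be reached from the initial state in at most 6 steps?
Yes

Path (1 step): SWAP(p, x)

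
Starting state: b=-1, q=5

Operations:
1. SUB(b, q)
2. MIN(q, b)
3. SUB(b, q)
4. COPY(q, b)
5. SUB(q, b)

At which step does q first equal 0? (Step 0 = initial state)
Step 4

Tracing q:
Initial: q = 5
After step 1: q = 5
After step 2: q = -6
After step 3: q = -6
After step 4: q = 0 ← first occurrence
After step 5: q = 0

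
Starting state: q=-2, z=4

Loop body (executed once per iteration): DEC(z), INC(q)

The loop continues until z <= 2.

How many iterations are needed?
2

Tracing iterations:
Initial: q=-2, z=4
After iteration 1: q=-1, z=3
After iteration 2: q=0, z=2
z <= 2 now holds, so the loop exits after 2 iterations.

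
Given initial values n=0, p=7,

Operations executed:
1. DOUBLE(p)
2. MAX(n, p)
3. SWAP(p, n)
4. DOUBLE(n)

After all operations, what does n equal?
n = 28

Tracing execution:
Step 1: DOUBLE(p) → n = 0
Step 2: MAX(n, p) → n = 14
Step 3: SWAP(p, n) → n = 14
Step 4: DOUBLE(n) → n = 28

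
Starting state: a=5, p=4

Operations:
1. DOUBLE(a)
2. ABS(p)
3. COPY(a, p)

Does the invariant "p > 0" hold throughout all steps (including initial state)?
Yes

The invariant holds at every step.

State at each step:
Initial: a=5, p=4
After step 1: a=10, p=4
After step 2: a=10, p=4
After step 3: a=4, p=4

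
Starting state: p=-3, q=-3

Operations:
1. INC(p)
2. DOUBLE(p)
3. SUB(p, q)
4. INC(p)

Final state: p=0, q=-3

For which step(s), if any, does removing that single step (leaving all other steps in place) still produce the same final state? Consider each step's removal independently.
None - removing any single step changes the final result

Testing removal of each single step:
Without step 1: final = p=-2, q=-3 (different)
Without step 2: final = p=2, q=-3 (different)
Without step 3: final = p=-3, q=-3 (different)
Without step 4: final = p=-1, q=-3 (different)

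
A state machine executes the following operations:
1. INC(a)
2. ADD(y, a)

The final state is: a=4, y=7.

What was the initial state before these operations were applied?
a=3, y=3

Working backwards:
Final state: a=4, y=7
Before step 2 (ADD(y, a)): a=4, y=3
Before step 1 (INC(a)): a=3, y=3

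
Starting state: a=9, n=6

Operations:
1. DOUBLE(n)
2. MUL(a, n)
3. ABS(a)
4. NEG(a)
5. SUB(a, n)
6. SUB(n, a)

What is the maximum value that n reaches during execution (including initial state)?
132

Values of n at each step:
Initial: n = 6
After step 1: n = 12
After step 2: n = 12
After step 3: n = 12
After step 4: n = 12
After step 5: n = 12
After step 6: n = 132 ← maximum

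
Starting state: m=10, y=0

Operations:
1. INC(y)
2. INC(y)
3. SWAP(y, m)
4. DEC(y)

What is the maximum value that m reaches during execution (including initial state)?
10

Values of m at each step:
Initial: m = 10 ← maximum
After step 1: m = 10
After step 2: m = 10
After step 3: m = 2
After step 4: m = 2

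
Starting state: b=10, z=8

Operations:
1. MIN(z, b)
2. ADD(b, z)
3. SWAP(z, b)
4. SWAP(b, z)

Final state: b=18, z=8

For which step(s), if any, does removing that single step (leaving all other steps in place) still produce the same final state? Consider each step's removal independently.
Step(s) 1

Testing removal of each single step:
Without step 1: final = b=18, z=8 (same)
Without step 2: final = b=10, z=8 (different)
Without step 3: final = b=8, z=18 (different)
Without step 4: final = b=8, z=18 (different)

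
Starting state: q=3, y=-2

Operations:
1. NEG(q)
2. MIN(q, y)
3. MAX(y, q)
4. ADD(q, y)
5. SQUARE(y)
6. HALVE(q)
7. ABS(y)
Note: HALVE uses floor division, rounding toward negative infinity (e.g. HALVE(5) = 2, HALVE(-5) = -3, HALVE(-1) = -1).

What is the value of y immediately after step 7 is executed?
y = 4

Tracing y through execution:
Initial: y = -2
After step 1 (NEG(q)): y = -2
After step 2 (MIN(q, y)): y = -2
After step 3 (MAX(y, q)): y = -2
After step 4 (ADD(q, y)): y = -2
After step 5 (SQUARE(y)): y = 4
After step 6 (HALVE(q)): y = 4
After step 7 (ABS(y)): y = 4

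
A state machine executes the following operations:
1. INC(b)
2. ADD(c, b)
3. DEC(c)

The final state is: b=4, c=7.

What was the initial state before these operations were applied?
b=3, c=4

Working backwards:
Final state: b=4, c=7
Before step 3 (DEC(c)): b=4, c=8
Before step 2 (ADD(c, b)): b=4, c=4
Before step 1 (INC(b)): b=3, c=4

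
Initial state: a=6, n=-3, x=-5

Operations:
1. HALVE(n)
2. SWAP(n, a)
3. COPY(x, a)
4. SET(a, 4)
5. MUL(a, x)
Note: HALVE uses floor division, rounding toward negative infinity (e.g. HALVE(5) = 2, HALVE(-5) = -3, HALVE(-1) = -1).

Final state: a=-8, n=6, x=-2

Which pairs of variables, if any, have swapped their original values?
None

Comparing initial and final values:
n: -3 → 6
a: 6 → -8
x: -5 → -2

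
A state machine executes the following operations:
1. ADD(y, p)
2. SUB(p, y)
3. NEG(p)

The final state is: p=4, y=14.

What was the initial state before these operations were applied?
p=10, y=4

Working backwards:
Final state: p=4, y=14
Before step 3 (NEG(p)): p=-4, y=14
Before step 2 (SUB(p, y)): p=10, y=14
Before step 1 (ADD(y, p)): p=10, y=4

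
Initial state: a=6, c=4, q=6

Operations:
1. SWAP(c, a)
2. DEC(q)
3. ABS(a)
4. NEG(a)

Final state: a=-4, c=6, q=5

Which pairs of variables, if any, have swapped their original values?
None

Comparing initial and final values:
c: 4 → 6
a: 6 → -4
q: 6 → 5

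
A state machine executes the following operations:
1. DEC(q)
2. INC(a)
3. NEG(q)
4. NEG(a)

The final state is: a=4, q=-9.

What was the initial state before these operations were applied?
a=-5, q=10

Working backwards:
Final state: a=4, q=-9
Before step 4 (NEG(a)): a=-4, q=-9
Before step 3 (NEG(q)): a=-4, q=9
Before step 2 (INC(a)): a=-5, q=9
Before step 1 (DEC(q)): a=-5, q=10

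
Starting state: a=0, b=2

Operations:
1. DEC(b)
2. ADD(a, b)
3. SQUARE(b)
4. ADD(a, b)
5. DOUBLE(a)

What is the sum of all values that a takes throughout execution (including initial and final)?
8

Values of a at each step:
Initial: a = 0
After step 1: a = 0
After step 2: a = 1
After step 3: a = 1
After step 4: a = 2
After step 5: a = 4
Sum = 0 + 0 + 1 + 1 + 2 + 4 = 8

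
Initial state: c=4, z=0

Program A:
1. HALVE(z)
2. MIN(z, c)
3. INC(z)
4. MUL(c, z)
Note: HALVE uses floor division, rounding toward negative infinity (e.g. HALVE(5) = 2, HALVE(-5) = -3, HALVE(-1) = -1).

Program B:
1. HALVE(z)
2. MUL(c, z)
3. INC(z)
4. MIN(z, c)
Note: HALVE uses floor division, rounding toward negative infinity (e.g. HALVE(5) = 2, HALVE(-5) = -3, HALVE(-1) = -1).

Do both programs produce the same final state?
No

Program A final state: c=4, z=1
Program B final state: c=0, z=0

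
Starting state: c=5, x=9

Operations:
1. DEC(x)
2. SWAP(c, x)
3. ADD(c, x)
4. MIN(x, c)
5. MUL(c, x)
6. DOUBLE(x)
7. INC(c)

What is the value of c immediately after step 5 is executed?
c = 65

Tracing c through execution:
Initial: c = 5
After step 1 (DEC(x)): c = 5
After step 2 (SWAP(c, x)): c = 8
After step 3 (ADD(c, x)): c = 13
After step 4 (MIN(x, c)): c = 13
After step 5 (MUL(c, x)): c = 65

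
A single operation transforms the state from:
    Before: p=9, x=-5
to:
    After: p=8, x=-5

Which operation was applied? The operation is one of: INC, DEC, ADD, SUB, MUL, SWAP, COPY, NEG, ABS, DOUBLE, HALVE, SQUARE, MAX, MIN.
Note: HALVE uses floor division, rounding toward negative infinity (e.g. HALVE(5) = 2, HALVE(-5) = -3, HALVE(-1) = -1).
DEC(p)

Analyzing the change:
Before: p=9, x=-5
After: p=8, x=-5
Variable p changed from 9 to 8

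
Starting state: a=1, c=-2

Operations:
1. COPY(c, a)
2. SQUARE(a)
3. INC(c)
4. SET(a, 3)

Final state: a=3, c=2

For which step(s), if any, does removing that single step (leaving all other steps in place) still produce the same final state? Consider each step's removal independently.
Step(s) 2

Testing removal of each single step:
Without step 1: final = a=3, c=-1 (different)
Without step 2: final = a=3, c=2 (same)
Without step 3: final = a=3, c=1 (different)
Without step 4: final = a=1, c=2 (different)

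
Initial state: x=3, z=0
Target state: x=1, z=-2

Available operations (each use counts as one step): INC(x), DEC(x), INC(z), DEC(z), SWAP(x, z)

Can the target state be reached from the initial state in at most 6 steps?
Yes

Path (4 steps): DEC(x) → DEC(x) → DEC(z) → DEC(z)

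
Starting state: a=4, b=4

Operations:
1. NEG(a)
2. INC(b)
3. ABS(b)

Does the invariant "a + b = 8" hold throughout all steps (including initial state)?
No, violated after step 1

The invariant is violated after step 1.

State at each step:
Initial: a=4, b=4
After step 1: a=-4, b=4
After step 2: a=-4, b=5
After step 3: a=-4, b=5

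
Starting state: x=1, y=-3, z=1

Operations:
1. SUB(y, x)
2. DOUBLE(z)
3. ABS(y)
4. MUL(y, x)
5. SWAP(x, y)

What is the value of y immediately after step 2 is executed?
y = -4

Tracing y through execution:
Initial: y = -3
After step 1 (SUB(y, x)): y = -4
After step 2 (DOUBLE(z)): y = -4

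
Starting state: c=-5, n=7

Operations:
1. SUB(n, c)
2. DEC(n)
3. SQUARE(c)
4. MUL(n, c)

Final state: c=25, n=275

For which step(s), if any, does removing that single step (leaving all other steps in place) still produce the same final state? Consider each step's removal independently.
None - removing any single step changes the final result

Testing removal of each single step:
Without step 1: final = c=25, n=150 (different)
Without step 2: final = c=25, n=300 (different)
Without step 3: final = c=-5, n=-55 (different)
Without step 4: final = c=25, n=11 (different)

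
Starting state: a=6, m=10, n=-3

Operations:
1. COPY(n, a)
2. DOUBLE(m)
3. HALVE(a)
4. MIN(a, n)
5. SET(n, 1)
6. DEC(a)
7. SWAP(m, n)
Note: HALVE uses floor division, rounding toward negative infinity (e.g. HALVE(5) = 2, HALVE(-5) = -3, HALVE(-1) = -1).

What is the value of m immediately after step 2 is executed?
m = 20

Tracing m through execution:
Initial: m = 10
After step 1 (COPY(n, a)): m = 10
After step 2 (DOUBLE(m)): m = 20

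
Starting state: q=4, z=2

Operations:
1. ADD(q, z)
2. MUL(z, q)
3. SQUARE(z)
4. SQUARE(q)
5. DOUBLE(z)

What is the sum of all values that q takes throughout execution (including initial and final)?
94

Values of q at each step:
Initial: q = 4
After step 1: q = 6
After step 2: q = 6
After step 3: q = 6
After step 4: q = 36
After step 5: q = 36
Sum = 4 + 6 + 6 + 6 + 36 + 36 = 94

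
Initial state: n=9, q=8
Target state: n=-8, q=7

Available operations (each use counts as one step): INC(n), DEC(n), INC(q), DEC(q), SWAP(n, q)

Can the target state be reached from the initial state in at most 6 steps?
No

The target state cannot be reached within 6 steps.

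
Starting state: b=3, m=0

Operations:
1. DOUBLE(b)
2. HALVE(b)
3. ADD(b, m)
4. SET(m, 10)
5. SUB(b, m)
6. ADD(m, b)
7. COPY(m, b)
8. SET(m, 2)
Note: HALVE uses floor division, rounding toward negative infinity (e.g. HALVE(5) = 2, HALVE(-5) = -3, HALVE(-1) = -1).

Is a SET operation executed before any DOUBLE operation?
No

First SET: step 4
First DOUBLE: step 1
Since 4 > 1, DOUBLE comes first.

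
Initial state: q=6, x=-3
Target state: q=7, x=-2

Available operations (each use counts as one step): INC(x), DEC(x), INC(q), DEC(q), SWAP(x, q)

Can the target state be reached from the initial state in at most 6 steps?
Yes

Path (2 steps): INC(x) → INC(q)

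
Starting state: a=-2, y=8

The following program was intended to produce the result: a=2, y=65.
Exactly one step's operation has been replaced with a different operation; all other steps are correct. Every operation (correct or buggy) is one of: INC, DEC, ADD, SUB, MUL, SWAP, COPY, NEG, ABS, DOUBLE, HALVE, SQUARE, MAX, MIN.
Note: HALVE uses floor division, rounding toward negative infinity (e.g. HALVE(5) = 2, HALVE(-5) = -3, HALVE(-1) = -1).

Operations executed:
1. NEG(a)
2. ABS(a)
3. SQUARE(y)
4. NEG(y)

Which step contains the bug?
Step 4

Trace with buggy code:
Initial: a=-2, y=8
After step 1: a=2, y=8
After step 2: a=2, y=8
After step 3: a=2, y=64
After step 4: a=2, y=-64
Actual final a=2, y=-64 ≠ expected a=2, y=65.
Step 4 is the only position where a single-operation replacement can produce the expected result.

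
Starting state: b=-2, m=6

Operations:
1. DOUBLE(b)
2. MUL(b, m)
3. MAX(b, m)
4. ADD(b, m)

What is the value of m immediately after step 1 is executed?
m = 6

Tracing m through execution:
Initial: m = 6
After step 1 (DOUBLE(b)): m = 6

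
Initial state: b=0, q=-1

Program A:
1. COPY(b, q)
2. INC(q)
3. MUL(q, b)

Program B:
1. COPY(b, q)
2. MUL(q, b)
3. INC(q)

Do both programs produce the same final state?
No

Program A final state: b=-1, q=0
Program B final state: b=-1, q=2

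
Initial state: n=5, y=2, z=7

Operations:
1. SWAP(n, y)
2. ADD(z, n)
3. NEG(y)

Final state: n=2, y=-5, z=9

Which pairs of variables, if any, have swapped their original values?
None

Comparing initial and final values:
z: 7 → 9
n: 5 → 2
y: 2 → -5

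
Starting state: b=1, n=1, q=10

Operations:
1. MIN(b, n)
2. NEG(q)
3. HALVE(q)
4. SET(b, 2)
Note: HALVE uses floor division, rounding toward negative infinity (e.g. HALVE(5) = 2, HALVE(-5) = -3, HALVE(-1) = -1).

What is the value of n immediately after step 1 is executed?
n = 1

Tracing n through execution:
Initial: n = 1
After step 1 (MIN(b, n)): n = 1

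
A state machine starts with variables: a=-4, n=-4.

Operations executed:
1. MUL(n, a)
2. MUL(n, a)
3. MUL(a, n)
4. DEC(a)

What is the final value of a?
a = 255

Tracing execution:
Step 1: MUL(n, a) → a = -4
Step 2: MUL(n, a) → a = -4
Step 3: MUL(a, n) → a = 256
Step 4: DEC(a) → a = 255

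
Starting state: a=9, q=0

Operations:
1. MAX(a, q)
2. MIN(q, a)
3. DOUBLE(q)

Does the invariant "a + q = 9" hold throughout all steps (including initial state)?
Yes

The invariant holds at every step.

State at each step:
Initial: a=9, q=0
After step 1: a=9, q=0
After step 2: a=9, q=0
After step 3: a=9, q=0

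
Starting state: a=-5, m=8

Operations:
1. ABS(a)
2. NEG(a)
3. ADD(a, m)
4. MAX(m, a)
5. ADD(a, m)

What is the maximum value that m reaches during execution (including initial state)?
8

Values of m at each step:
Initial: m = 8 ← maximum
After step 1: m = 8
After step 2: m = 8
After step 3: m = 8
After step 4: m = 8
After step 5: m = 8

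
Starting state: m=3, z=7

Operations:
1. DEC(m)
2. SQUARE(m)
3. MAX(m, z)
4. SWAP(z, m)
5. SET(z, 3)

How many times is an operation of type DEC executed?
1

Counting DEC operations:
Step 1: DEC(m) ← DEC
Total: 1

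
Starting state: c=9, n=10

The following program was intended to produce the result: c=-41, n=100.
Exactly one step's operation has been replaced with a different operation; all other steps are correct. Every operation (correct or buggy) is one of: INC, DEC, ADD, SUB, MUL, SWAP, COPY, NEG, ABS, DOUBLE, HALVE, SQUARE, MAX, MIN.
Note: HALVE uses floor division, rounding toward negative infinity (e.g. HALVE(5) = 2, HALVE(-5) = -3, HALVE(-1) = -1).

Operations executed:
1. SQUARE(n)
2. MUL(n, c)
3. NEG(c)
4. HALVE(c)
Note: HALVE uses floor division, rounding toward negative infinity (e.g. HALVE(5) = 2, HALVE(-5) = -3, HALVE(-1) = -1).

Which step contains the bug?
Step 2

Trace with buggy code:
Initial: c=9, n=10
After step 1: c=9, n=100
After step 2: c=9, n=900
After step 3: c=-9, n=900
After step 4: c=-5, n=900
Actual final c=-5, n=900 ≠ expected c=-41, n=100.
Step 2 is the only position where a single-operation replacement can produce the expected result.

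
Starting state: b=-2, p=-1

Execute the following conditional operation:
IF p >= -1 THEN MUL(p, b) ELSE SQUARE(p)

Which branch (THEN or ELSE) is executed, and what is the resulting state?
Branch: THEN, Final state: b=-2, p=2

Evaluating condition: p >= -1
p = -1
Condition is True, so THEN branch executes
After MUL(p, b): b=-2, p=2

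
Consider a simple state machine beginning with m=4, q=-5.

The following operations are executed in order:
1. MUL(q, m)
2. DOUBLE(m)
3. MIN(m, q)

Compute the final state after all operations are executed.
{m: -20, q: -20}

Step-by-step execution:
Initial: m=4, q=-5
After step 1 (MUL(q, m)): m=4, q=-20
After step 2 (DOUBLE(m)): m=8, q=-20
After step 3 (MIN(m, q)): m=-20, q=-20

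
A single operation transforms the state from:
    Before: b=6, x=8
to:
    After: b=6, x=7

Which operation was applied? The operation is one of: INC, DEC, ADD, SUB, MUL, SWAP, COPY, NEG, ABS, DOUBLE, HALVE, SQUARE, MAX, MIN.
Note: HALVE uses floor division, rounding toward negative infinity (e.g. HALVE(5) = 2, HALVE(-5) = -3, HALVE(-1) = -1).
DEC(x)

Analyzing the change:
Before: b=6, x=8
After: b=6, x=7
Variable x changed from 8 to 7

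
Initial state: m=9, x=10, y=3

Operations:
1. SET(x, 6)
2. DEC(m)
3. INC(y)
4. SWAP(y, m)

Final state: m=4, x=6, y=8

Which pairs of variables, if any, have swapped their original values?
None

Comparing initial and final values:
m: 9 → 4
y: 3 → 8
x: 10 → 6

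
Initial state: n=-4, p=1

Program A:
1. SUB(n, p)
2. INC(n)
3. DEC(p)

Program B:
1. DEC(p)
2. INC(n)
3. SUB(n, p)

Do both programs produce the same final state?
No

Program A final state: n=-4, p=0
Program B final state: n=-3, p=0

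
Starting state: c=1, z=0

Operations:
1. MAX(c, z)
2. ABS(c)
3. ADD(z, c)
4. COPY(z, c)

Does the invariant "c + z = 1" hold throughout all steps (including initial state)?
No, violated after step 3

The invariant is violated after step 3.

State at each step:
Initial: c=1, z=0
After step 1: c=1, z=0
After step 2: c=1, z=0
After step 3: c=1, z=1
After step 4: c=1, z=1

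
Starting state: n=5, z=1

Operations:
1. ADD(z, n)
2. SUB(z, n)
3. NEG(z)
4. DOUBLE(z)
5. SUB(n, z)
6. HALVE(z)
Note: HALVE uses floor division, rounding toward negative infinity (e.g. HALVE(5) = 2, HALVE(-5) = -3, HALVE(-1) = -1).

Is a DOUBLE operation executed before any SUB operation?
No

First DOUBLE: step 4
First SUB: step 2
Since 4 > 2, SUB comes first.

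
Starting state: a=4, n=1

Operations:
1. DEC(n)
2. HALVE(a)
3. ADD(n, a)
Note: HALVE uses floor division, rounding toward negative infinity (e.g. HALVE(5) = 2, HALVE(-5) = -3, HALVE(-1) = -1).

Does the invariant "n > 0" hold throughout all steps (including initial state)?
No, violated after step 1

The invariant is violated after step 1.

State at each step:
Initial: a=4, n=1
After step 1: a=4, n=0
After step 2: a=2, n=0
After step 3: a=2, n=2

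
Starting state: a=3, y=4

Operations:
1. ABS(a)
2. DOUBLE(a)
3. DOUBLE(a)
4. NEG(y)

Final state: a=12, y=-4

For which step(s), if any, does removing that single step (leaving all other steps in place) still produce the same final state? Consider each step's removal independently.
Step(s) 1

Testing removal of each single step:
Without step 1: final = a=12, y=-4 (same)
Without step 2: final = a=6, y=-4 (different)
Without step 3: final = a=6, y=-4 (different)
Without step 4: final = a=12, y=4 (different)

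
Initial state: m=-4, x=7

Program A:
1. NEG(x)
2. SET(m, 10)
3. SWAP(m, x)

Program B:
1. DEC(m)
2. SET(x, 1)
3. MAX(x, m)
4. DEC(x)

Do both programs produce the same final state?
No

Program A final state: m=-7, x=10
Program B final state: m=-5, x=0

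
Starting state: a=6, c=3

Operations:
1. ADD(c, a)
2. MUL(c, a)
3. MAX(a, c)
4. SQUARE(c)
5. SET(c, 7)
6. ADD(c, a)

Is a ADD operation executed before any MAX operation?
Yes

First ADD: step 1
First MAX: step 3
Since 1 < 3, ADD comes first.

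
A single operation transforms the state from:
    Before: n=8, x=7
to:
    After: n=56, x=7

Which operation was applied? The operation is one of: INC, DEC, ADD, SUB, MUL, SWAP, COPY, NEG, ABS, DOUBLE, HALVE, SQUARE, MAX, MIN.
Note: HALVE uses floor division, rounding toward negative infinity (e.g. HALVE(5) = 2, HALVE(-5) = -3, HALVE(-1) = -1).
MUL(n, x)

Analyzing the change:
Before: n=8, x=7
After: n=56, x=7
Variable n changed from 8 to 56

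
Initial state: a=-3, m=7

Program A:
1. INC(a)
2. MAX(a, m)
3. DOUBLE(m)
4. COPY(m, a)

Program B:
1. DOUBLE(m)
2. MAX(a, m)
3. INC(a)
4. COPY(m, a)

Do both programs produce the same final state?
No

Program A final state: a=7, m=7
Program B final state: a=15, m=15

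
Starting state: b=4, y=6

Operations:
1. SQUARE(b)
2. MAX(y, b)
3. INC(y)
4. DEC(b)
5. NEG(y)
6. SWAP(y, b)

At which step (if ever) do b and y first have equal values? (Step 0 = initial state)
Step 2

b and y first become equal after step 2.

Comparing values at each step:
Initial: b=4, y=6
After step 1: b=16, y=6
After step 2: b=16, y=16 ← equal!
After step 3: b=16, y=17
After step 4: b=15, y=17
After step 5: b=15, y=-17
After step 6: b=-17, y=15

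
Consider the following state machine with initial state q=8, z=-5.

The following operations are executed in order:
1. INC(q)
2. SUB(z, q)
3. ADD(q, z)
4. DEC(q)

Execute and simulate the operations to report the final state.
{q: -6, z: -14}

Step-by-step execution:
Initial: q=8, z=-5
After step 1 (INC(q)): q=9, z=-5
After step 2 (SUB(z, q)): q=9, z=-14
After step 3 (ADD(q, z)): q=-5, z=-14
After step 4 (DEC(q)): q=-6, z=-14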